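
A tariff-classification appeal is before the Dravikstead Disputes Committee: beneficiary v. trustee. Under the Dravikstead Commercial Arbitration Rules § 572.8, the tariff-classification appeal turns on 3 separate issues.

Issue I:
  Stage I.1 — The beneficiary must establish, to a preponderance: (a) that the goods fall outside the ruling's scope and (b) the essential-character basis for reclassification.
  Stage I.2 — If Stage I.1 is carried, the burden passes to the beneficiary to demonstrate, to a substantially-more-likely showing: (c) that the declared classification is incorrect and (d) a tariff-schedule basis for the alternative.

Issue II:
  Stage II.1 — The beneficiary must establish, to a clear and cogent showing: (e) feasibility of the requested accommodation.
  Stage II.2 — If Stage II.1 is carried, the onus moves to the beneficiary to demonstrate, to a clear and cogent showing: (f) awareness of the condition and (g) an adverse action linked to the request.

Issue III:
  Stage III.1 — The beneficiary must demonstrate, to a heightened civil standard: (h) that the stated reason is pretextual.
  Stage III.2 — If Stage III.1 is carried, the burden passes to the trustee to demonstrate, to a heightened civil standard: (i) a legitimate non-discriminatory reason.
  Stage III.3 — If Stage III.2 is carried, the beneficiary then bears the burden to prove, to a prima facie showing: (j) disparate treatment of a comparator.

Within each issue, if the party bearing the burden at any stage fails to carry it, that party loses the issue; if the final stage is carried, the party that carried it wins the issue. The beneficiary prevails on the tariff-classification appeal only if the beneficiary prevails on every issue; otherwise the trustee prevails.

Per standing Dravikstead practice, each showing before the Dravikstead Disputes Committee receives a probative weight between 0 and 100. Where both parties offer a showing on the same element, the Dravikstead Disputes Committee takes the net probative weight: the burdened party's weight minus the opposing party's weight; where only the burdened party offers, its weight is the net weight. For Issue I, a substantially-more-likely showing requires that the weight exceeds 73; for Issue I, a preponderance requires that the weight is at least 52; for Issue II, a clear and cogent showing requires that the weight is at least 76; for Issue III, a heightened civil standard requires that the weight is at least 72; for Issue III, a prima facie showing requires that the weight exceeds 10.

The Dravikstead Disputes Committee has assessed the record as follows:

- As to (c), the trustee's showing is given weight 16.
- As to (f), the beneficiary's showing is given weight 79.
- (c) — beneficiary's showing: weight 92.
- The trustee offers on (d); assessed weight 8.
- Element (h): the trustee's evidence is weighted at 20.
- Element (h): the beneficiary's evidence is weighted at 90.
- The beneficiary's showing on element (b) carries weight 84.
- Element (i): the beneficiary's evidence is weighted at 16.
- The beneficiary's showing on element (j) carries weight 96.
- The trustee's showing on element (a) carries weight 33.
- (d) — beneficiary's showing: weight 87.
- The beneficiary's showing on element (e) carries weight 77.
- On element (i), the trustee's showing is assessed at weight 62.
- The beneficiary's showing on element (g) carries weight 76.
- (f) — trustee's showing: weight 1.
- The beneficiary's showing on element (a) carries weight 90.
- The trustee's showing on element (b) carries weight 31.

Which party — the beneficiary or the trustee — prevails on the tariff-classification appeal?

— Issue I —
Stage I.1 (beneficiary, a preponderance, weight is at least 52): (a) net 90−33=57 ≥ 52 — meets; (b) net 84−31=53 ≥ 52 — meets.
  All elements met. The beneficiary retains the burden for Stage I.2.
Stage I.2 (beneficiary, a substantially-more-likely showing, weight exceeds 73): (c) net 92−16=76 > 73 — meets; (d) net 87−8=79 > 73 — meets.
  Stage I.2 carried; the final stage is satisfied.
With every stage satisfied, the beneficiary prevails on this issue.
— Issue II —
Stage II.1 (beneficiary, a clear and cogent showing, weight is at least 76): (e) 77 ≥ 76 — meets.
  All elements met. The beneficiary retains the burden for Stage II.2.
Stage II.2 (beneficiary, a clear and cogent showing, weight is at least 76): (f) net 79−1=78 ≥ 76 — meets; (g) 76 ≥ 76 — meets.
  All elements met at the final stage.
With every stage satisfied, the beneficiary prevails on this issue.
— Issue III —
At Stage III.1 the beneficiary must meet a heightened civil standard (weight is at least 72): on (h) the weight is 90 less the opposing 20 gives net 70, which does not reach 72, so (h) does not meet the standard.
  Not every element is met, so the beneficiary fails to carry Stage III.1.
So the trustee prevails on this issue.
Per-issue: Issue I → beneficiary; Issue II → beneficiary; Issue III → trustee. The beneficiary must prevail on every issue; overall, the trustee prevails.

trustee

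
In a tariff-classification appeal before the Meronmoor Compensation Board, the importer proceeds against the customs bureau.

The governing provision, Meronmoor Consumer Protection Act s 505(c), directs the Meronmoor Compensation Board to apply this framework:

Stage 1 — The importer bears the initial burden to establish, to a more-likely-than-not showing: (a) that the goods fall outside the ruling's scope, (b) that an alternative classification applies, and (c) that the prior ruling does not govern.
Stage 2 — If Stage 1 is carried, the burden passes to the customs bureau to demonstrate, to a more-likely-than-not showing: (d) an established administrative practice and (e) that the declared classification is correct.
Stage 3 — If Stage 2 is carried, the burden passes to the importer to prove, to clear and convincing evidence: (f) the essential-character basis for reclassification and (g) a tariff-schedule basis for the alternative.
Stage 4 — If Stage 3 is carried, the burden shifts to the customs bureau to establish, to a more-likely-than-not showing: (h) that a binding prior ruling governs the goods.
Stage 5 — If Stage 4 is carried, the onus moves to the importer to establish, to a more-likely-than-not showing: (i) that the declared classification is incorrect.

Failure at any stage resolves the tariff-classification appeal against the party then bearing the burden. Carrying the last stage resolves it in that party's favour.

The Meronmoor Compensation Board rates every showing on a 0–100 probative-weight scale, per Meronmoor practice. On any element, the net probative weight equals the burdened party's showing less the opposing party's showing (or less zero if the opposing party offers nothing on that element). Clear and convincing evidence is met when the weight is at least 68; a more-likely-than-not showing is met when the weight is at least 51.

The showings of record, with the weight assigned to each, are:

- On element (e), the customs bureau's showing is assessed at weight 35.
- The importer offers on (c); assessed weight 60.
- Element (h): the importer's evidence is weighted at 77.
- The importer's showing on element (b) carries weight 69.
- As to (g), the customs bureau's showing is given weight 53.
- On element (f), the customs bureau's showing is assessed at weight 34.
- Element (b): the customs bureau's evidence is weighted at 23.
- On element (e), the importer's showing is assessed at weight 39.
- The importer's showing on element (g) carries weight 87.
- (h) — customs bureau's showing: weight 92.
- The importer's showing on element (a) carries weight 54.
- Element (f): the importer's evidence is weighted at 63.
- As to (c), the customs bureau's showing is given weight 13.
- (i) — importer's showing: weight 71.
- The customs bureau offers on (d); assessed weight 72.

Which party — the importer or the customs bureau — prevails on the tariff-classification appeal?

Stage 1 (importer, a more-likely-than-not showing, weight is at least 51): (a) 54 ≥ 51 — meets; (b) net 69−23=46 < 51 — fails; (c) net 60−13=47 < 51 — fails.
  Not every element is met, so the importer fails to carry Stage 1.
So the customs bureau prevails.

customs bureau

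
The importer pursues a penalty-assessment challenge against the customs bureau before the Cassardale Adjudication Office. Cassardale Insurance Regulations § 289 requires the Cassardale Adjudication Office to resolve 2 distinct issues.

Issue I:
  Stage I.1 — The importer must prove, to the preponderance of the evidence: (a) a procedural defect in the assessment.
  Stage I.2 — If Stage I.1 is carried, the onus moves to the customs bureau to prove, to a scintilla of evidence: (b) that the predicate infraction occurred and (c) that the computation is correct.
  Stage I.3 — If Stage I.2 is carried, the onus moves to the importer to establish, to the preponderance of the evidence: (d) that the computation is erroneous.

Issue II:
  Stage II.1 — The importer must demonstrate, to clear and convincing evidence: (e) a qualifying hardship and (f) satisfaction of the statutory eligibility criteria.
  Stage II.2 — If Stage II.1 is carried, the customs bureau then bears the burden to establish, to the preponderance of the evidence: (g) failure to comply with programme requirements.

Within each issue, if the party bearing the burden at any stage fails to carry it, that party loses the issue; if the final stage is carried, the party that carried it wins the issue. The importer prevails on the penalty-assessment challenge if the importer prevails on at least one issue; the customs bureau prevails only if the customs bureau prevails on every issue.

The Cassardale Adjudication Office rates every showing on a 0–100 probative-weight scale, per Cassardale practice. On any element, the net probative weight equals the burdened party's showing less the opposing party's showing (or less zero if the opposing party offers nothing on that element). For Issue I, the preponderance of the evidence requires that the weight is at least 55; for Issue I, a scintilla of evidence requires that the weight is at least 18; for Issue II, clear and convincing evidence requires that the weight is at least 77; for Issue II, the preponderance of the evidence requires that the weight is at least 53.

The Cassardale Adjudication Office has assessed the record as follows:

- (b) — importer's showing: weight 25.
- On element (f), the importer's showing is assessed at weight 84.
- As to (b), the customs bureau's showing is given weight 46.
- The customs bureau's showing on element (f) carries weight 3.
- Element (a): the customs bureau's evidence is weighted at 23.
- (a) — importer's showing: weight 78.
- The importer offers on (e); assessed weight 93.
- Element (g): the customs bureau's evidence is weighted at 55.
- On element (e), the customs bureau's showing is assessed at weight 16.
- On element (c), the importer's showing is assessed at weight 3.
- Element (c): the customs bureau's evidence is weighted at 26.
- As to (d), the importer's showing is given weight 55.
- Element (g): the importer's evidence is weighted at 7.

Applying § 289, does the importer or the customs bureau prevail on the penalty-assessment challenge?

— Issue I —
Stage I.1 — burden on importer; standard: the preponderance of the evidence (weight is at least 55).
    (a): 78 − 23 = 55 ≥ 55 [met]
  Stage I.1 is satisfied; the onus moves to the customs bureau.
Stage I.2 — burden on customs bureau; standard: a scintilla of evidence (weight is at least 18).
    (b): 46 − 25 = 21 ≥ 18 [met]
    (c): 26 − 3 = 23 ≥ 18 [met]
  Stage I.2 is satisfied; the onus moves to the importer.
Stage I.3 — burden on importer; standard: the preponderance of the evidence (weight is at least 55).
    (d): 55 ≥ 55 [met]
  Stage I.3 carried; the final stage is satisfied.
Every stage carried; the importer prevails on this issue.
— Issue II —
Stage II.1 (importer, clear and convincing evidence, weight is at least 77): (e) net 93−16=77 ≥ 77 — meets; (f) net 84−3=81 ≥ 77 — meets.
  All elements met. The burden passes to the customs bureau.
Stage II.2 (customs bureau, the preponderance of the evidence, weight is at least 53): (g) net 55−7=48 < 53 — fails.
  Stage II.2 not carried; the customs bureau fails its burden.
So the importer prevails on this issue.
Per-issue: Issue I → importer; Issue II → importer. The importer must prevail on at least one issue; overall, the importer prevails.

importer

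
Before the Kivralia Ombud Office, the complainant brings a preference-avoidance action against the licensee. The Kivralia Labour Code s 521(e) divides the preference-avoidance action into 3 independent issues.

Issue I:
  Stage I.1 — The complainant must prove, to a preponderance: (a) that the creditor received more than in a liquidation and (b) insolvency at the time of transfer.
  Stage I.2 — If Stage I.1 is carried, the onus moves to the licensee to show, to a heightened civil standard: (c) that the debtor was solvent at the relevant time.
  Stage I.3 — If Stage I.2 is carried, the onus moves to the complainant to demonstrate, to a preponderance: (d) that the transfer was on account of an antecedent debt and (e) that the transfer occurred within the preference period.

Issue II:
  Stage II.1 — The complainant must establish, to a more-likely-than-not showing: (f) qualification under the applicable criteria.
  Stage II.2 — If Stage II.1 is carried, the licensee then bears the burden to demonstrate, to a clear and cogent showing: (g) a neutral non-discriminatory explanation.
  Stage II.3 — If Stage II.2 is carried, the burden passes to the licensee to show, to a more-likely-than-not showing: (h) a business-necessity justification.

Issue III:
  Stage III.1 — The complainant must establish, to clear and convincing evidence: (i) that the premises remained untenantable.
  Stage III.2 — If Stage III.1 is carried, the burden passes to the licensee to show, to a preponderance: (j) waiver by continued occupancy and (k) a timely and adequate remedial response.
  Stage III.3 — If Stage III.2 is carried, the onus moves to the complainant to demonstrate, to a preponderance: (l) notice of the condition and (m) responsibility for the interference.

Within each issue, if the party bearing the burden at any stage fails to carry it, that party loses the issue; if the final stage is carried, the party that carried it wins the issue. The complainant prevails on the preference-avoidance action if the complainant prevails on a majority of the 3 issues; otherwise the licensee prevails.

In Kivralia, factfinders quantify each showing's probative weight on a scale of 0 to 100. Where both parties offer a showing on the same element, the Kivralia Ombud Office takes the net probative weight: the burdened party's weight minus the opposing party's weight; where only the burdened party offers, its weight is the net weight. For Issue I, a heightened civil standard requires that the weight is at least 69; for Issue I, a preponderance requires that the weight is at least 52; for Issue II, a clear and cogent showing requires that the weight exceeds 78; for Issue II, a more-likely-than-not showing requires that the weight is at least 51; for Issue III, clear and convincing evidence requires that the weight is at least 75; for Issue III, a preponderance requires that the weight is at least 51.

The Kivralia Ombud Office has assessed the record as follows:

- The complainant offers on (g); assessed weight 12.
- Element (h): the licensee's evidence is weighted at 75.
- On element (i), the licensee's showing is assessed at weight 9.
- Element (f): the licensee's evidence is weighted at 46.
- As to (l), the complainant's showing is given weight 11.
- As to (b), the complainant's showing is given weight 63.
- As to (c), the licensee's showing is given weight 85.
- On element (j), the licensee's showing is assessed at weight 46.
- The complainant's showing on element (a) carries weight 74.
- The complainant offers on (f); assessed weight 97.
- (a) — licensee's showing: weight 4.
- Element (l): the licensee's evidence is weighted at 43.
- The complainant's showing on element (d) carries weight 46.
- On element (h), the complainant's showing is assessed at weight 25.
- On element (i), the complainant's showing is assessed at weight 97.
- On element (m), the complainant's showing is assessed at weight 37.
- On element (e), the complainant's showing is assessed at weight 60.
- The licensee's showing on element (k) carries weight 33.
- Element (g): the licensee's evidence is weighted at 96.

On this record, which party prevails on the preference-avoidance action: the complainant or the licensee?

— Issue I —
Stage I.1 (complainant, a preponderance, weight is at least 52): (a) net 74−4=70 ≥ 52 — meets; (b) 63 ≥ 52 — meets.
  All elements met. The burden passes to the licensee.
Stage I.2 (licensee, a heightened civil standard, weight is at least 69): (c) 85 ≥ 69 — meets.
  Stage I.2 carried; the burden shifts to the complainant.
Stage I.3 (complainant, a preponderance, weight is at least 52): (d) 46 < 52 — fails; (e) 60 ≥ 52 — meets.
  The complainant does not carry Stage I.3.
The licensee prevails on this issue.
— Issue II —
Stage II.1 (complainant, a more-likely-than-not showing, weight is at least 51): (f) net 97−46=51 ≥ 51 — meets.
  The complainant carries Stage II.1; the licensee now bears the burden.
Stage II.2 (licensee, a clear and cogent showing, weight exceeds 78): (g) net 96−12=84 > 78 — meets.
  All elements met. The licensee retains the burden for Stage II.3.
Stage II.3 (licensee, a more-likely-than-not showing, weight is at least 51): (h) net 75−25=50 < 51 — fails.
  Stage II.3 not carried; the licensee fails its burden.
The analysis ends at Stage II.3; the complainant prevails on this issue.
— Issue III —
At Stage III.1 the complainant must meet clear and convincing evidence (weight is at least 75): on (i) the weight is 97 less the opposing 9 gives net 88, ≥ 75, so (i) meets the standard.
  Stage III.1 carried; the burden shifts to the licensee.
At Stage III.2 the licensee must meet a preponderance (weight is at least 51): on (j) the weight is 46, which does not reach 51, so (j) does not meet the standard; on (k) the weight is 33, which does not reach 51, so (k) does not meet the standard.
  Not every element is met, so the licensee fails to carry Stage III.2.
The complainant prevails on this issue.
Per-issue: Issue I → licensee; Issue II → complainant; Issue III → complainant. The complainant must prevail on a majority of issues; overall, the complainant prevails.

complainant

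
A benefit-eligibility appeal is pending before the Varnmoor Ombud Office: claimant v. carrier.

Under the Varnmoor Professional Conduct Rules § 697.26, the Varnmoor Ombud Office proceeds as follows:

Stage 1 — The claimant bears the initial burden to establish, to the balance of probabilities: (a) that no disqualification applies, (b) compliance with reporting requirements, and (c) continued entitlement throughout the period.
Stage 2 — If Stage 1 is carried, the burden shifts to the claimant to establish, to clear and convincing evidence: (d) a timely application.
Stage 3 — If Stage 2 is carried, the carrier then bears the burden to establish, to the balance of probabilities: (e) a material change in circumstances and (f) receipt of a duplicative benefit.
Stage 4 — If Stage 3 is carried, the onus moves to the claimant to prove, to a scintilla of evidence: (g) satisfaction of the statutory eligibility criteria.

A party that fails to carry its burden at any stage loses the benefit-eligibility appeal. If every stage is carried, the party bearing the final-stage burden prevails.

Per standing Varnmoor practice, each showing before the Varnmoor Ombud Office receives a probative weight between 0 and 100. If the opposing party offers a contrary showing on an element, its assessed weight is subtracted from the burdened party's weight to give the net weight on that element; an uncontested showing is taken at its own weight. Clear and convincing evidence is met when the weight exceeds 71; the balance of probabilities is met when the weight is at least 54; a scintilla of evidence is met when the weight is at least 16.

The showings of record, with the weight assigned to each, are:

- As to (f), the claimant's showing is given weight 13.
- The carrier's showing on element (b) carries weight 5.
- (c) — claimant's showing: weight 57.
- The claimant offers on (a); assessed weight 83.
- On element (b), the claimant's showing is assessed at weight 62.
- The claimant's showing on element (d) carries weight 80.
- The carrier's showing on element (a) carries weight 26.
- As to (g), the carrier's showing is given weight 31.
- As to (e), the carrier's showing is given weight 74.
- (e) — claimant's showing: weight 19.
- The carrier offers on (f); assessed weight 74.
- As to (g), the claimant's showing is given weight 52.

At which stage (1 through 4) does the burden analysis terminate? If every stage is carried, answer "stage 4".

stage 4

Stage 1 (claimant, the balance of probabilities, weight is at least 54): (a) net 83−26=57 ≥ 54 — meets; (b) net 62−5=57 ≥ 54 — meets; (c) 57 ≥ 54 — meets.
  All elements met. The claimant retains the burden for Stage 2.
Stage 2 (claimant, clear and convincing evidence, weight exceeds 71): (d) 80 > 71 — meets.
  Stage 2 carried; the burden shifts to the carrier.
Stage 3 (carrier, the balance of probabilities, weight is at least 54): (e) net 74−19=55 ≥ 54 — meets; (f) net 74−13=61 ≥ 54 — meets.
  The carrier carries Stage 3; the claimant now bears the burden.
Stage 4 (claimant, a scintilla of evidence, weight is at least 16): (g) net 52−31=21 ≥ 16 — meets.
  The claimant carries the last stage.
All stages carried — the claimant prevails.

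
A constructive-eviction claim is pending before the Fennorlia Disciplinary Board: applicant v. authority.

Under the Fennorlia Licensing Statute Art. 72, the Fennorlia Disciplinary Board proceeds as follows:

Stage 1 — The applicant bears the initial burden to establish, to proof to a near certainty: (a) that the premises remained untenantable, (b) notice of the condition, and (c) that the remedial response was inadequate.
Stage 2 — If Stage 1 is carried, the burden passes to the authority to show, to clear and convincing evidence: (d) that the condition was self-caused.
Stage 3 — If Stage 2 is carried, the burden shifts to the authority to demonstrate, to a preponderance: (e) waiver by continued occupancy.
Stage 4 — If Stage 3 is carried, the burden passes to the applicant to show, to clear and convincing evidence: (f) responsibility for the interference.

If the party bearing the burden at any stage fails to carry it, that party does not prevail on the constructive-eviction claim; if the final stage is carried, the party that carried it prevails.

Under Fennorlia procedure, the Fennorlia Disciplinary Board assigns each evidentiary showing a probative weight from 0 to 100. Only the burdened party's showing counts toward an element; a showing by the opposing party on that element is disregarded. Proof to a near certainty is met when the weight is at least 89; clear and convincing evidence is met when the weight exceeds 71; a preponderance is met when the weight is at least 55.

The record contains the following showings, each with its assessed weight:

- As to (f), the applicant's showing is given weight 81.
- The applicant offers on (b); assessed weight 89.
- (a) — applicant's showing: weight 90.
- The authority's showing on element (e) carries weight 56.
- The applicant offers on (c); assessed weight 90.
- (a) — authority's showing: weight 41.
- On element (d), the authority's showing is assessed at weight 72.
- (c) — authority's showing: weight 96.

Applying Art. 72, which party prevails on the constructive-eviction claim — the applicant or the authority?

applicant

At Stage 1 the applicant must meet proof to a near certainty (weight is at least 89): on (a) the weight is 90 (the authority's 41 is given no effect), which does reach 89, so (a) meets the standard; on (b) the weight is 89, which does reach 89, so (b) meets the standard; on (c) the weight is 90 (the authority's 96 is given no effect), which does reach 89, so (c) meets the standard.
  The applicant carries Stage 1; the authority now bears the burden.
At Stage 2 the authority must meet clear and convincing evidence (weight exceeds 71): on (d) the weight is 72, > 71, so (d) meets the standard.
  Stage 2 is satisfied; the authority continues to bear the burden.
At Stage 3 the authority must meet a preponderance (weight is at least 55): on (e) the weight is 56, which does reach 55, so (e) meets the standard.
  The authority carries Stage 3; the applicant now bears the burden.
At Stage 4 the applicant must meet clear and convincing evidence (weight exceeds 71): on (f) the weight is 81, > 71, so (f) meets the standard.
  The applicant carries the last stage.
All stages carried — the applicant prevails.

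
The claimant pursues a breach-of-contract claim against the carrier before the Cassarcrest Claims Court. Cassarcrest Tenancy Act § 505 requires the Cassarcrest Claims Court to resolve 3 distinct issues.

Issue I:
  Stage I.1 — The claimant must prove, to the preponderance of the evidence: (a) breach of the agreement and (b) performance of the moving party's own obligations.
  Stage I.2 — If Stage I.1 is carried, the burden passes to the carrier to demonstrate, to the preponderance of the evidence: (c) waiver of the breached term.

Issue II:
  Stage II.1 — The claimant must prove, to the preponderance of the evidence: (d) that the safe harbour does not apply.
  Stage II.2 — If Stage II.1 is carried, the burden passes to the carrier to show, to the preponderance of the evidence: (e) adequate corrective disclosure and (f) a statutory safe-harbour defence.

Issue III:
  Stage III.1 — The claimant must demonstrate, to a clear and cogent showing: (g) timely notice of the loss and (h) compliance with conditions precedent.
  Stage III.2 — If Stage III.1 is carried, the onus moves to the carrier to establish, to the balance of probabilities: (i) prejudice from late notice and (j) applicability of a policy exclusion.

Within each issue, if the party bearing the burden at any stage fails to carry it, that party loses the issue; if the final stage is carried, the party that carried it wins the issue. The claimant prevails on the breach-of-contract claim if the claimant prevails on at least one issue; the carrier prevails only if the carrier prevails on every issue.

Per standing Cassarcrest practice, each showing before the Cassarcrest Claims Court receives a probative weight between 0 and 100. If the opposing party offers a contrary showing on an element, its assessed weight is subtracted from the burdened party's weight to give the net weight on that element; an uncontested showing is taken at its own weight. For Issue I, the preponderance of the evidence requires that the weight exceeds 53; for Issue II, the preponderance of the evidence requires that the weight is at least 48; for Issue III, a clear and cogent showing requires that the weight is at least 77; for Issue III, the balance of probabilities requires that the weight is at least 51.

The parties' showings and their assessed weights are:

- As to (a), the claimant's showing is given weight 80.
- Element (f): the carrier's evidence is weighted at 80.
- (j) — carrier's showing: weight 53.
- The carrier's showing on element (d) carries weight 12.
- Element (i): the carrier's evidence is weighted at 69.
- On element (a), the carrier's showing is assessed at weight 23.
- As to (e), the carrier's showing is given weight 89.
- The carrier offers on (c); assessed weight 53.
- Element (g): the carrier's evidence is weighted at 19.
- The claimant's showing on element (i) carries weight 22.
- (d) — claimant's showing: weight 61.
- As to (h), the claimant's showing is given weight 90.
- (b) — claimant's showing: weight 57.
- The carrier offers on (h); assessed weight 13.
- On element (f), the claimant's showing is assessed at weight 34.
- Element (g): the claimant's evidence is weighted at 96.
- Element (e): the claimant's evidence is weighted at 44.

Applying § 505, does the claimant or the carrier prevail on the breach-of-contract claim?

— Issue I —
Stage I.1 (claimant, the preponderance of the evidence, weight exceeds 53): (a) net 80−23=57 > 53 — meets; (b) 57 > 53 — meets.
  Stage I.1 is satisfied; the onus moves to the carrier.
Stage I.2 (carrier, the preponderance of the evidence, weight exceeds 53): (c) 53 ≤ 53 — fails.
  Not every element is met, so the carrier fails to carry Stage I.2.
So the claimant prevails on this issue.
— Issue II —
At Stage II.1 the claimant must meet the preponderance of the evidence (weight is at least 48): on (d) the weight is 61 less the opposing 12 gives net 49, ≥ 48, so (d) meets the standard.
  The claimant carries Stage II.1; the carrier now bears the burden.
At Stage II.2 the carrier must meet the preponderance of the evidence (weight is at least 48): on (e) the weight is 89 less the opposing 44 gives net 45, < 48, so (e) does not meet the standard; on (f) the weight is 80 less the opposing 34 gives net 46, < 48, so (f) does not meet the standard.
  The carrier does not carry Stage II.2.
The analysis ends at Stage II.2; the claimant prevails on this issue.
— Issue III —
At Stage III.1 the claimant must meet a clear and cogent showing (weight is at least 77): on (g) the weight is 96 less the opposing 19 gives net 77, which does reach 77, so (g) meets the standard; on (h) the weight is 90 less the opposing 13 gives net 77, ≥ 77, so (h) meets the standard.
  All elements met. The burden passes to the carrier.
At Stage III.2 the carrier must meet the balance of probabilities (weight is at least 51): on (i) the weight is 69 less the opposing 22 gives net 47, which does not reach 51, so (i) does not meet the standard; on (j) the weight is 53, which does reach 51, so (j) meets the standard.
  Not every element is met, so the carrier fails to carry Stage III.2.
The claimant prevails on this issue.
Per-issue: Issue I → claimant; Issue II → claimant; Issue III → claimant. The claimant must prevail on at least one issue; overall, the claimant prevails.

claimant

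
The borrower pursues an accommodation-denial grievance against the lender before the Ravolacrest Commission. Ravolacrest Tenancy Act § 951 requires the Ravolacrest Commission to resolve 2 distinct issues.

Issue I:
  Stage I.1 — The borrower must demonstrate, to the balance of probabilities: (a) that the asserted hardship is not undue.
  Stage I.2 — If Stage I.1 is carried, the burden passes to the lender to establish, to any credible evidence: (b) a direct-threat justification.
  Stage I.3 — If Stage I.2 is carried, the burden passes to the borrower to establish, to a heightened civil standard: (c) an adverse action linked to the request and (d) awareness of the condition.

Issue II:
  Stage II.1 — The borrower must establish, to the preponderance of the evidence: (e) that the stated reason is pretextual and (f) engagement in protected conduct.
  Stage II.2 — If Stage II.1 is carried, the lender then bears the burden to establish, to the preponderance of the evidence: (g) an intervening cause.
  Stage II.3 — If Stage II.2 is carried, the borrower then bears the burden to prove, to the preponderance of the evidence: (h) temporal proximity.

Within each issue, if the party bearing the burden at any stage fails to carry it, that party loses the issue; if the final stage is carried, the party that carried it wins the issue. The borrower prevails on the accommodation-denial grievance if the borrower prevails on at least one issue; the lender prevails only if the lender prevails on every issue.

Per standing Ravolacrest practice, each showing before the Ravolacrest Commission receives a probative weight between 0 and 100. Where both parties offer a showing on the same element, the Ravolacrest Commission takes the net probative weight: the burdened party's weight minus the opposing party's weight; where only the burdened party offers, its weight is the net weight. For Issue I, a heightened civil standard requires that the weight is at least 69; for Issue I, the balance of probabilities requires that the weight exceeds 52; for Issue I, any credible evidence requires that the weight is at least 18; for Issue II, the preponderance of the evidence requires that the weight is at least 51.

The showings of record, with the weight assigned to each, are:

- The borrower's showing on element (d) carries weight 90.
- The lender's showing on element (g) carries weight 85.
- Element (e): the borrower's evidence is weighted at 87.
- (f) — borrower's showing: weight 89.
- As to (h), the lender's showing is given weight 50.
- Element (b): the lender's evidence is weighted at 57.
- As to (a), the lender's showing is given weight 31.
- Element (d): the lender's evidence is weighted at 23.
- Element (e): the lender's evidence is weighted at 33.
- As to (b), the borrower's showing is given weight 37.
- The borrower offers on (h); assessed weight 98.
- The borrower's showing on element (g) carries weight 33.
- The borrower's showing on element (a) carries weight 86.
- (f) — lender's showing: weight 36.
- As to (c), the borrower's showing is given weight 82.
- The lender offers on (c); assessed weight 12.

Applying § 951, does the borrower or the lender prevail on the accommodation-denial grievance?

— Issue I —
Stage I.1 — burden on borrower; standard: the balance of probabilities (weight exceeds 52).
    (a): 86 − 31 = 55 > 52 [met]
  Stage I.1 is satisfied; the onus moves to the lender.
Stage I.2 — burden on lender; standard: any credible evidence (weight is at least 18).
    (b): 57 − 37 = 20 ≥ 18 [met]
  The lender carries Stage I.2; the borrower now bears the burden.
Stage I.3 — burden on borrower; standard: a heightened civil standard (weight is at least 69).
    (c): 82 − 12 = 70 ≥ 69 [met]
    (d): 90 − 23 = 67 < 69 [not met]
  Stage I.3 not carried; the borrower fails its burden.
The analysis ends at Stage I.3; the lender prevails on this issue.
— Issue II —
Stage II.1 — burden on borrower; standard: the preponderance of the evidence (weight is at least 51).
    (e): 87 − 33 = 54 ≥ 51 [met]
    (f): 89 − 36 = 53 ≥ 51 [met]
  Stage II.1 carried; the burden shifts to the lender.
Stage II.2 — burden on lender; standard: the preponderance of the evidence (weight is at least 51).
    (g): 85 − 33 = 52 ≥ 51 [met]
  Stage II.2 carried; the burden shifts to the borrower.
Stage II.3 — burden on borrower; standard: the preponderance of the evidence (weight is at least 51).
    (h): 98 − 50 = 48 < 51 [not met]
  Not every element is met, so the borrower fails to carry Stage II.3.
The analysis ends at Stage II.3; the lender prevails on this issue.
Per-issue: Issue I → lender; Issue II → lender. The borrower must prevail on at least one issue; overall, the lender prevails.

lender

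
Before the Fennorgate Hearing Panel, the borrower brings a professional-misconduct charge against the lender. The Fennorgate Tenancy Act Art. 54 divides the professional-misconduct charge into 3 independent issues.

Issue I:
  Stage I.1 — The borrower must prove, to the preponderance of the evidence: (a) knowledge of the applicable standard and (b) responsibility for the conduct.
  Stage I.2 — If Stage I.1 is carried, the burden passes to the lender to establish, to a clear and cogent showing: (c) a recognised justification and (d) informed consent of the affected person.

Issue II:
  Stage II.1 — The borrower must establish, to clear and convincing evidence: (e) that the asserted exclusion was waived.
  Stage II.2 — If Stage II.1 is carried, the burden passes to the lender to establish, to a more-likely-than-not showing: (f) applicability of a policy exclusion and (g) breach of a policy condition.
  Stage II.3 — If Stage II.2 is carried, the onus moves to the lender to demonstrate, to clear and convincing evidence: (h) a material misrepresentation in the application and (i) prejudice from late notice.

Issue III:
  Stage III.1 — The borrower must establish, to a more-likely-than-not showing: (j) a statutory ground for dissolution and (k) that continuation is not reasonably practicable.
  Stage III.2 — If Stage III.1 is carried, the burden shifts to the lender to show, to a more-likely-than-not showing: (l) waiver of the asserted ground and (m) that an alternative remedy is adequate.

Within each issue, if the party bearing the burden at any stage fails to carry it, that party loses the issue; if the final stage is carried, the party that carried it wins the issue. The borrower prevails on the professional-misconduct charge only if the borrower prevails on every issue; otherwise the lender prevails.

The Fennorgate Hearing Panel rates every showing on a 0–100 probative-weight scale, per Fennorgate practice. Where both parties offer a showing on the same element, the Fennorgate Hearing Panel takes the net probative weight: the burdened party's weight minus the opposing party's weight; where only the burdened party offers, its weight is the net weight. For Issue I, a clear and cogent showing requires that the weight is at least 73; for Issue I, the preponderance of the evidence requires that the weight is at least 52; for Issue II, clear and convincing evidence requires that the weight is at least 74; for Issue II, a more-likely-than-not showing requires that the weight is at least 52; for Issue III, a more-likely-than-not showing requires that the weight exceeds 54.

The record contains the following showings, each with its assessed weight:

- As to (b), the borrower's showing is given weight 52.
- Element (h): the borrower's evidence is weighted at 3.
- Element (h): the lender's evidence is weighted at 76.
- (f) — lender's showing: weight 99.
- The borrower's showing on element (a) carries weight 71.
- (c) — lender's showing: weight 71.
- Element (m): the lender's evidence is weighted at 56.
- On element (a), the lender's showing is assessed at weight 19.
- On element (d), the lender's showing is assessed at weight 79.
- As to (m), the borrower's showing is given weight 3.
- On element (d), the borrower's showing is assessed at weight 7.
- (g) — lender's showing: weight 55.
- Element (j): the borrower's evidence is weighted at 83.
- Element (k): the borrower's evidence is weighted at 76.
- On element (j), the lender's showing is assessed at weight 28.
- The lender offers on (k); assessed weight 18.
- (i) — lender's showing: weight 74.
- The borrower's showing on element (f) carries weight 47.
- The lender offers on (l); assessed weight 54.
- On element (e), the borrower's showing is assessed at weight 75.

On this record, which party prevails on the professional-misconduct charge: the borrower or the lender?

— Issue I —
Stage I.1 — burden on borrower; standard: the preponderance of the evidence (weight is at least 52).
    (a): 71 − 19 = 52 ≥ 52 [met]
    (b): 52 ≥ 52 [met]
  Stage I.1 carried; the burden shifts to the lender.
Stage I.2 — burden on lender; standard: a clear and cogent showing (weight is at least 73).
    (c): 71 < 73 [not met]
    (d): 79 − 7 = 72 < 73 [not met]
  The lender does not carry Stage I.2.
The analysis ends at Stage I.2; the borrower prevails on this issue.
— Issue II —
Stage II.1 (borrower, clear and convincing evidence, weight is at least 74): (e) 75 ≥ 74 — meets.
  All elements met. The burden passes to the lender.
Stage II.2 (lender, a more-likely-than-not showing, weight is at least 52): (f) net 99−47=52 ≥ 52 — meets; (g) 55 ≥ 52 — meets.
  Stage II.2 is satisfied; the lender continues to bear the burden.
Stage II.3 (lender, clear and convincing evidence, weight is at least 74): (h) net 76−3=73 < 74 — fails; (i) 74 ≥ 74 — meets.
  Not every element is met, so the lender fails to carry Stage II.3.
So the borrower prevails on this issue.
— Issue III —
Stage III.1 — burden on borrower; standard: a more-likely-than-not showing (weight exceeds 54).
    (j): 83 − 28 = 55 > 54 [met]
    (k): 76 − 18 = 58 > 54 [met]
  Stage III.1 carried; the burden shifts to the lender.
Stage III.2 — burden on lender; standard: a more-likely-than-not showing (weight exceeds 54).
    (l): 54 ≤ 54 [not met]
    (m): 56 − 3 = 53 ≤ 54 [not met]
  Stage III.2 not carried; the lender fails its burden.
The analysis ends at Stage III.2; the borrower prevails on this issue.
Per-issue: Issue I → borrower; Issue II → borrower; Issue III → borrower. The borrower must prevail on every issue; overall, the borrower prevails.

borrower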